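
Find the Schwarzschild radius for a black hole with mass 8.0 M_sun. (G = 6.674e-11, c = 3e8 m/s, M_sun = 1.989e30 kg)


M = 8.0 * 1.989e30 kg = 1.5912e+31 kg. rs = 2GM/c^2 = 2 * 6.674e-11 * 1.5912e+31 / (3e8)^2 = 23599.264

23599.264 m


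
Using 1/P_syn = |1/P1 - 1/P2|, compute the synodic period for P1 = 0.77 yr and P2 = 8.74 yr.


1/P_syn = |1/P1 - 1/P2| = |1/0.77 - 1/8.74| => P_syn = 0.8444

0.8444 years


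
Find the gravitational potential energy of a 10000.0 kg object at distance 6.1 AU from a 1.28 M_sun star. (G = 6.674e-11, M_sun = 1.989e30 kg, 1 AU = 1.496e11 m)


M = 1.28 * 1.989e30 kg = 2.54592e+30 kg; r = 6.1 AU * 1.496e11 m/AU = 9.1256e+11 m. U = -GM*m/r = -(6.674e-11 * 2.54592e+30 * 10000.0) / 9.1256e+11 = -1.862e+12

-1.862e+12 J


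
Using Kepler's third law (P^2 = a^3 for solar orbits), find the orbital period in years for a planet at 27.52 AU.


P = a^(3/2) = 27.52^1.5 = 144.3686

144.3686 years


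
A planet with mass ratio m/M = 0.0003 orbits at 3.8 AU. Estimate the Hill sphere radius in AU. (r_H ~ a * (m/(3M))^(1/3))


r_H = a * (m/3M)^(1/3) = 3.8 * (0.0003/3)^(1/3) = 0.1764

0.1764 AU


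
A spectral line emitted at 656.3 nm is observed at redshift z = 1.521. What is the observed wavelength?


lam_obs = lam_emit * (1 + z) = 656.3 * (1 + 1.521) = 1654.5323

1654.5323 nm


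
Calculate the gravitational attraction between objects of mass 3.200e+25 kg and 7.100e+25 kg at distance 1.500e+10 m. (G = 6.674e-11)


F = G*m1*m2/r^2 = 6.674e-11 * 3.200e+25 * 7.100e+25 / (1.500e+10)^2 = 6.674e-11 * 2.272e+51 / 2.250e+20 = 6.739e+20

6.739e+20 N


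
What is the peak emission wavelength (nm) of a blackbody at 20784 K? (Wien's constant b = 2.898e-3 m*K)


lam_max = b / T = 2.898e-3 / 20784 = 1.394e-07 m = 139.4342 nm

139.4342 nm


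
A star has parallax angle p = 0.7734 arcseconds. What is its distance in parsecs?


d = 1/p = 1/0.7734 = 1.293

1.293 pc


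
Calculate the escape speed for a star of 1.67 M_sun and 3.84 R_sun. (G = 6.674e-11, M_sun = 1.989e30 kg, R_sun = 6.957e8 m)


M = 1.67 * 1.989e30 kg = 3.32163e+30 kg; R = 3.84 * 6.957e8 m = 2.671488e+09 m. v_esc = sqrt(2GM/R) = sqrt(2 * 6.674e-11 * 3.32163e+30 / 2.671488e+09) = 407386.9494

407386.9494 m/s


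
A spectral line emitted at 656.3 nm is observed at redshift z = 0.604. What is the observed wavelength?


lam_obs = lam_emit * (1 + z) = 656.3 * (1 + 0.604) = 1052.7052

1052.7052 nm


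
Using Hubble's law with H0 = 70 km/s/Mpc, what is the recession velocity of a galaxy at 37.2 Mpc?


v = H0 * d = 70 * 37.2 = 2604.0

2604.0 km/s


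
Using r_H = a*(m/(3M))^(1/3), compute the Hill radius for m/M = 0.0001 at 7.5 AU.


r_H = a * (m/3M)^(1/3) = 7.5 * (0.0001/3)^(1/3) = 0.2414

0.2414 AU


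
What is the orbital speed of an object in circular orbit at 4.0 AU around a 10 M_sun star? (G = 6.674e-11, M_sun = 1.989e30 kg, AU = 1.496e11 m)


v = sqrt(GM/r) = sqrt(6.674e-11 * 1.989e+31 / 5.984e+11) = 47099.3269

47099.3269 m/s


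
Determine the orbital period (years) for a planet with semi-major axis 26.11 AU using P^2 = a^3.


P = a^(3/2) = 26.11^1.5 = 133.4167

133.4167 years


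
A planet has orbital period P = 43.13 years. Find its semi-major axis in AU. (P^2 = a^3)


a = P^(2/3) = 43.13^(2/3) = 12.2985

12.2985 AU


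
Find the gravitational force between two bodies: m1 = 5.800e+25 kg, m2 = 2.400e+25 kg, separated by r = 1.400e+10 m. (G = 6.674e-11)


F = G*m1*m2/r^2 = 6.674e-11 * 5.800e+25 * 2.400e+25 / (1.400e+10)^2 = 6.674e-11 * 1.392e+51 / 1.960e+20 = 4.740e+20

4.740e+20 N


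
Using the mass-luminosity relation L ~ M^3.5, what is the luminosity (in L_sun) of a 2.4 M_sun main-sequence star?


L/L_sun = (M/M_sun)^3.5 = 2.4^3.5 = 21.416

21.416 L_sun


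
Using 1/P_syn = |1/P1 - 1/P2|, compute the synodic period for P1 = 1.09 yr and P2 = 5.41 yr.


1/P_syn = |1/P1 - 1/P2| = |1/1.09 - 1/5.41| => P_syn = 1.365

1.365 years


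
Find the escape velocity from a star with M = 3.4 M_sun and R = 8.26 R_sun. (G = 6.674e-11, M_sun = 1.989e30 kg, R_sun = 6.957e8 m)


M = 3.4 * 1.989e30 kg = 6.7626e+30 kg; R = 8.26 * 6.957e8 m = 5.746482e+09 m. v_esc = sqrt(2GM/R) = sqrt(2 * 6.674e-11 * 6.7626e+30 / 5.746482e+09) = 396336.3666

396336.3666 m/s


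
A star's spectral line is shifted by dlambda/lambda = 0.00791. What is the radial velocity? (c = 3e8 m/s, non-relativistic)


v = (dlambda/lambda) * c = 0.00791 * 3e8 = 2.373e+06

2.373e+06 m/s


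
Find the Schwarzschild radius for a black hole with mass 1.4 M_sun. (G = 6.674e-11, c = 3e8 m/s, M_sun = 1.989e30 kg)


M = 1.4 * 1.989e30 kg = 2.7846e+30 kg. rs = 2GM/c^2 = 2 * 6.674e-11 * 2.7846e+30 / (3e8)^2 = 4129.8712

4129.8712 m


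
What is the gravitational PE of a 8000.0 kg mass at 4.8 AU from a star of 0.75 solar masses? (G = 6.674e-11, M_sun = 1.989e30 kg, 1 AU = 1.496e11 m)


M = 0.75 * 1.989e30 kg = 1.49175e+30 kg; r = 4.8 AU * 1.496e11 m/AU = 7.1808e+11 m. U = -GM*m/r = -(6.674e-11 * 1.49175e+30 * 8000.0) / 7.1808e+11 = -1.109e+12

-1.109e+12 J


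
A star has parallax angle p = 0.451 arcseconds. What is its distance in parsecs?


d = 1/p = 1/0.451 = 2.2173

2.2173 pc


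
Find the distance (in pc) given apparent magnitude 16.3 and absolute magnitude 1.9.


d = 10^((m - M + 5)/5) = 10^((16.3 - 1.9 + 5)/5) = 7585.7758

7585.7758 pc


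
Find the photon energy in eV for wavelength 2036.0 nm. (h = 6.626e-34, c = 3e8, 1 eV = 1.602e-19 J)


E = hc/lambda = 6.626e-34 * 3e8 / 2.036e-06 = 9.763e-20 J = 0.6094 eV

0.6094 eV


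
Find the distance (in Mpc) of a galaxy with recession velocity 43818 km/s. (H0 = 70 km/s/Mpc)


d = v / H0 = 43818 / 70 = 625.9714

625.9714 Mpc


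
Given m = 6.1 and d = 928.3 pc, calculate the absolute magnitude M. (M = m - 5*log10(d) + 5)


M = m - 5*log10(d) + 5 = 6.1 - 5*log10(928.3) + 5 = -3.7384

-3.7384


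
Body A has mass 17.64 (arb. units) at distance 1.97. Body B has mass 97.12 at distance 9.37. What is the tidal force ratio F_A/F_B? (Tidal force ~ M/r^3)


Ratio = (M1/r1^3) / (M2/r2^3) = (17.64/1.97^3) / (97.12/9.37^3) = 19.5438

19.5438


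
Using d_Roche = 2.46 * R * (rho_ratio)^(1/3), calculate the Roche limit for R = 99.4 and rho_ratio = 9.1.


d_Roche = 2.46 * 99.4 * 9.1^(1/3) = 510.5073

510.5073


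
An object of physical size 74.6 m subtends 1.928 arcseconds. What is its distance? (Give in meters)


D = size / theta_rad, theta_rad = 1.928 * pi/(180*3600) = 9.347e-06, D = 7.981e+06

7.981e+06 m


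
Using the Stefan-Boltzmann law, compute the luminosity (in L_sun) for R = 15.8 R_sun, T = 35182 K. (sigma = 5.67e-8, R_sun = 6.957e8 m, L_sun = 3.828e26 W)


R = 15.8 * 6.957e8 m = 1.099206e+10 m. L = 4*pi*R^2*sigma*T^4 = 4*pi*(1.099206e+10)^2 * 5.67e-8 * 35182^4 = 1.318964785e+32 W. L/L_sun = 1.318964785e+32 / 3.828e26 = 344557.154

344557.154 L_sun


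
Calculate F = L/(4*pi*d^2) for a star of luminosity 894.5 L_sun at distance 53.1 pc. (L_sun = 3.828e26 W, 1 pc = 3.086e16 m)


F = L / (4*pi*d^2) = 3.424e+29 / (4*pi*(1.639e+18)^2) = 1.015e-08

1.015e-08 W/m^2


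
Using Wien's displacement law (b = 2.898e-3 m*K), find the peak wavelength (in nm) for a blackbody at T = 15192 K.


lam_max = b / T = 2.898e-3 / 15192 = 1.908e-07 m = 190.7583 nm

190.7583 nm


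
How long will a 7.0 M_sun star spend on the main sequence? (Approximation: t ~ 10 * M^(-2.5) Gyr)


t = 10 * M^(-2.5) = 10 * 7.0^(-2.5) = 0.0771

0.0771 Gyr


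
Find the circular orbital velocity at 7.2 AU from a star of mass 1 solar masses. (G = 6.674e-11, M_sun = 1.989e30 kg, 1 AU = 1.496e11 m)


v = sqrt(GM/r) = sqrt(6.674e-11 * 1.989e+30 / 1.077e+12) = 11101.4178

11101.4178 m/s


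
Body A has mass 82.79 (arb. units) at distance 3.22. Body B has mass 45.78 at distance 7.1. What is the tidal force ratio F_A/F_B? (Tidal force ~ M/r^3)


Ratio = (M1/r1^3) / (M2/r2^3) = (82.79/3.22^3) / (45.78/7.1^3) = 19.387

19.387


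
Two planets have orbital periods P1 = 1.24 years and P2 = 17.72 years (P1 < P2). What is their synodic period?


1/P_syn = |1/P1 - 1/P2| = |1/1.24 - 1/17.72| => P_syn = 1.3333

1.3333 years


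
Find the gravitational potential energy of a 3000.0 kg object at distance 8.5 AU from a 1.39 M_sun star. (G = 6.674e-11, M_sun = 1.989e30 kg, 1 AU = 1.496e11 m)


M = 1.39 * 1.989e30 kg = 2.76471e+30 kg; r = 8.5 AU * 1.496e11 m/AU = 1.2716e+12 m. U = -GM*m/r = -(6.674e-11 * 2.76471e+30 * 3000.0) / 1.2716e+12 = -4.353e+11

-4.353e+11 J


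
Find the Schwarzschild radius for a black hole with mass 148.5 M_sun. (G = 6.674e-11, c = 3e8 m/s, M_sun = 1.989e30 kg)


M = 148.5 * 1.989e30 kg = 2.953665e+32 kg. rs = 2GM/c^2 = 2 * 6.674e-11 * 2.953665e+32 / (3e8)^2 = 438061.338

438061.338 m


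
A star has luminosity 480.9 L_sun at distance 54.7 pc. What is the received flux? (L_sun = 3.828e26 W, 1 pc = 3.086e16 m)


F = L / (4*pi*d^2) = 1.841e+29 / (4*pi*(1.688e+18)^2) = 5.141e-09

5.141e-09 W/m^2


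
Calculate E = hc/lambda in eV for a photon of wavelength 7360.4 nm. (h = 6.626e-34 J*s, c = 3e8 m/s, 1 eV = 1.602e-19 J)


E = hc/lambda = 6.626e-34 * 3e8 / 7.360e-06 = 2.701e-20 J = 0.1686 eV

0.1686 eV


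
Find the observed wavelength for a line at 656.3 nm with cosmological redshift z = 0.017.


lam_obs = lam_emit * (1 + z) = 656.3 * (1 + 0.017) = 667.4571

667.4571 nm


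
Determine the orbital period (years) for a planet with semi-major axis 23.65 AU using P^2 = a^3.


P = a^(3/2) = 23.65^1.5 = 115.0129

115.0129 years


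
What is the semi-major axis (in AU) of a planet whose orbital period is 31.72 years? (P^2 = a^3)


a = P^(2/3) = 31.72^(2/3) = 10.0205

10.0205 AU


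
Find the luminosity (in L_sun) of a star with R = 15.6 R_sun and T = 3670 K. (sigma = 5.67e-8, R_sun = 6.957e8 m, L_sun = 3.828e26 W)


R = 15.6 * 6.957e8 m = 1.085292e+10 m. L = 4*pi*R^2*sigma*T^4 = 4*pi*(1.085292e+10)^2 * 5.67e-8 * 3670^4 = 1.522475748e+28 W. L/L_sun = 1.522475748e+28 / 3.828e26 = 39.7721

39.7721 L_sun


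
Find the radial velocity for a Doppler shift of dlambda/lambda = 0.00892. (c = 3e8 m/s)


v = (dlambda/lambda) * c = 0.00892 * 3e8 = 2.676e+06

2.676e+06 m/s


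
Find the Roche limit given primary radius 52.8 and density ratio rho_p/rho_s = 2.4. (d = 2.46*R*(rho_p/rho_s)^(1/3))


d_Roche = 2.46 * 52.8 * 2.4^(1/3) = 173.9026

173.9026


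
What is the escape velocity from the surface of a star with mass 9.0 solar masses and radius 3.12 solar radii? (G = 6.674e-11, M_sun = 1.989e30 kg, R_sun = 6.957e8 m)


M = 9.0 * 1.989e30 kg = 1.7901e+31 kg; R = 3.12 * 6.957e8 m = 2.170584e+09 m. v_esc = sqrt(2GM/R) = sqrt(2 * 6.674e-11 * 1.7901e+31 / 2.170584e+09) = 1.049e+06

1.049e+06 m/s


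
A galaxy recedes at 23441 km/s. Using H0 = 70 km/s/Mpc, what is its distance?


d = v / H0 = 23441 / 70 = 334.8714

334.8714 Mpc


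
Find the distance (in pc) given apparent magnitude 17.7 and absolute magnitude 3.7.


d = 10^((m - M + 5)/5) = 10^((17.7 - 3.7 + 5)/5) = 6309.5734

6309.5734 pc


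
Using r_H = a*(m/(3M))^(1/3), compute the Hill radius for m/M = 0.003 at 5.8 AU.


r_H = a * (m/3M)^(1/3) = 5.8 * (0.003/3)^(1/3) = 0.58

0.58 AU


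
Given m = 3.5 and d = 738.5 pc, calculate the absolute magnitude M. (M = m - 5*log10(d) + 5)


M = m - 5*log10(d) + 5 = 3.5 - 5*log10(738.5) + 5 = -5.8418

-5.8418


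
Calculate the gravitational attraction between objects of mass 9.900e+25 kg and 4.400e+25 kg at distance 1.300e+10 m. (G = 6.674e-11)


F = G*m1*m2/r^2 = 6.674e-11 * 9.900e+25 * 4.400e+25 / (1.300e+10)^2 = 6.674e-11 * 4.356e+51 / 1.690e+20 = 1.720e+21

1.720e+21 N


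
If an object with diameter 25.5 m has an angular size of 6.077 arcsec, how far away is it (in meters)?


D = size / theta_rad, theta_rad = 6.077 * pi/(180*3600) = 2.946e-05, D = 865517.9462

865517.9462 m


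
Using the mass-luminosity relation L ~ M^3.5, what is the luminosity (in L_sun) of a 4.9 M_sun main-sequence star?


L/L_sun = (M/M_sun)^3.5 = 4.9^3.5 = 260.4272

260.4272 L_sun


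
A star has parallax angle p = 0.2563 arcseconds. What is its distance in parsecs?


d = 1/p = 1/0.2563 = 3.9017

3.9017 pc


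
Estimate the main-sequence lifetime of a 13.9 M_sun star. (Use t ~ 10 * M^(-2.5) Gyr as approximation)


t = 10 * M^(-2.5) = 10 * 13.9^(-2.5) = 0.0139

0.0139 Gyr


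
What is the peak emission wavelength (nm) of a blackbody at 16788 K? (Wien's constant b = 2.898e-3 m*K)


lam_max = b / T = 2.898e-3 / 16788 = 1.726e-07 m = 172.6233 nm

172.6233 nm


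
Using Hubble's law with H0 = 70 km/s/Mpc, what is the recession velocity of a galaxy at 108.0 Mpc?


v = H0 * d = 70 * 108.0 = 7560.0

7560.0 km/s


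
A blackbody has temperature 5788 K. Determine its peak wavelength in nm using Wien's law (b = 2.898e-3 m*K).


lam_max = b / T = 2.898e-3 / 5788 = 5.007e-07 m = 500.6911 nm

500.6911 nm


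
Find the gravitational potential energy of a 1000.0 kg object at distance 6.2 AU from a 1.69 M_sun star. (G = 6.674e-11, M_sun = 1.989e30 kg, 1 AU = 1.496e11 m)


M = 1.69 * 1.989e30 kg = 3.36141e+30 kg; r = 6.2 AU * 1.496e11 m/AU = 9.2752e+11 m. U = -GM*m/r = -(6.674e-11 * 3.36141e+30 * 1000.0) / 9.2752e+11 = -2.419e+11

-2.419e+11 J


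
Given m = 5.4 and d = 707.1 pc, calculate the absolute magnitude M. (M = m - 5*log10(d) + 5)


M = m - 5*log10(d) + 5 = 5.4 - 5*log10(707.1) + 5 = -3.8474

-3.8474


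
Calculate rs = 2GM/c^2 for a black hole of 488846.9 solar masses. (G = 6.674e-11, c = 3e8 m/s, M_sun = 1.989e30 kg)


M = 488846.9 * 1.989e30 kg = 9.723164841e+35 kg. rs = 2GM/c^2 = 2 * 6.674e-11 * 9.723164841e+35 / (3e8)^2 = 1.442e+09

1.442e+09 m


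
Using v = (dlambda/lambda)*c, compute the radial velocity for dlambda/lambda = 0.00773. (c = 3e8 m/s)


v = (dlambda/lambda) * c = 0.00773 * 3e8 = 2.319e+06

2.319e+06 m/s


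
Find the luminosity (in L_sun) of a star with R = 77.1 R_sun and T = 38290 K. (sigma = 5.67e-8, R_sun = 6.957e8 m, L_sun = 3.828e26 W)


R = 77.1 * 6.957e8 m = 5.363847e+10 m. L = 4*pi*R^2*sigma*T^4 = 4*pi*(5.363847e+10)^2 * 5.67e-8 * 38290^4 = 4.406432798e+33 W. L/L_sun = 4.406432798e+33 / 3.828e26 = 1.151e+07

1.151e+07 L_sun


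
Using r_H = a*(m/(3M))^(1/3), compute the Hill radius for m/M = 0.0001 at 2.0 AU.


r_H = a * (m/3M)^(1/3) = 2.0 * (0.0001/3)^(1/3) = 0.0644

0.0644 AU


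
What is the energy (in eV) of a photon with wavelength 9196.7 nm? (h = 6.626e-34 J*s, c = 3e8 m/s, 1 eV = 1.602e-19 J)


E = hc/lambda = 6.626e-34 * 3e8 / 9.197e-06 = 2.161e-20 J = 0.1349 eV

0.1349 eV


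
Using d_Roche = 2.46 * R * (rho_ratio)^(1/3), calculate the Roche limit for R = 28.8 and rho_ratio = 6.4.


d_Roche = 2.46 * 28.8 * 6.4^(1/3) = 131.5389

131.5389


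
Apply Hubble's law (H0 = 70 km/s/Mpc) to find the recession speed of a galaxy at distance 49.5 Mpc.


v = H0 * d = 70 * 49.5 = 3465.0

3465.0 km/s


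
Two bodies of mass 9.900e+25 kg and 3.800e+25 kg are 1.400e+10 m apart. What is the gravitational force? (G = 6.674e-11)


F = G*m1*m2/r^2 = 6.674e-11 * 9.900e+25 * 3.800e+25 / (1.400e+10)^2 = 6.674e-11 * 3.762e+51 / 1.960e+20 = 1.281e+21

1.281e+21 N


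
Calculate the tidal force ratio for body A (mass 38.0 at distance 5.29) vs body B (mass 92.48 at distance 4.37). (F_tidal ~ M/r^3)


Ratio = (M1/r1^3) / (M2/r2^3) = (38.0/5.29^3) / (92.48/4.37^3) = 0.2316

0.2316


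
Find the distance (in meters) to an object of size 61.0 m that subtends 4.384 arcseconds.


D = size / theta_rad, theta_rad = 4.384 * pi/(180*3600) = 2.125e-05, D = 2.870e+06

2.870e+06 m


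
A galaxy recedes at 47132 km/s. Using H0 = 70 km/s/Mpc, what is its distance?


d = v / H0 = 47132 / 70 = 673.3143

673.3143 Mpc


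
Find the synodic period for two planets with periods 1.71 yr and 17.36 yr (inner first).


1/P_syn = |1/P1 - 1/P2| = |1/1.71 - 1/17.36| => P_syn = 1.8968

1.8968 years


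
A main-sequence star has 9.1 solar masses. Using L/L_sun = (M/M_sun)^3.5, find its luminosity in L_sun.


L/L_sun = (M/M_sun)^3.5 = 9.1^3.5 = 2273.2378

2273.2378 L_sun


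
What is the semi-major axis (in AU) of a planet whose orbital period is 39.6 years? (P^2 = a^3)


a = P^(2/3) = 39.6^(2/3) = 11.618

11.618 AU


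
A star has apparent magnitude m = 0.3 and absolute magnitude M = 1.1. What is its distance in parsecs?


d = 10^((m - M + 5)/5) = 10^((0.3 - 1.1 + 5)/5) = 6.9183

6.9183 pc


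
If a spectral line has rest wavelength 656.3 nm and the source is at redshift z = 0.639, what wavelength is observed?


lam_obs = lam_emit * (1 + z) = 656.3 * (1 + 0.639) = 1075.6757

1075.6757 nm


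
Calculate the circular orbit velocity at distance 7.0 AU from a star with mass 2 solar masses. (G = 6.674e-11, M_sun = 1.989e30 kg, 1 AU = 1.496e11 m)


v = sqrt(GM/r) = sqrt(6.674e-11 * 3.978e+30 / 1.047e+12) = 15922.4786

15922.4786 m/s


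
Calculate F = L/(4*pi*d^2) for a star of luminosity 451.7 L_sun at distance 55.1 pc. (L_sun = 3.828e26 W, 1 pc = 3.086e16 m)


F = L / (4*pi*d^2) = 1.729e+29 / (4*pi*(1.700e+18)^2) = 4.759e-09

4.759e-09 W/m^2


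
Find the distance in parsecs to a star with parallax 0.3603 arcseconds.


d = 1/p = 1/0.3603 = 2.7755

2.7755 pc


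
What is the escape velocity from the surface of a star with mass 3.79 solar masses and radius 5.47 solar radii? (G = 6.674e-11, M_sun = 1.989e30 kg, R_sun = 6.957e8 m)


M = 3.79 * 1.989e30 kg = 7.53831e+30 kg; R = 5.47 * 6.957e8 m = 3.805479e+09 m. v_esc = sqrt(2GM/R) = sqrt(2 * 6.674e-11 * 7.53831e+30 / 3.805479e+09) = 514209.8963

514209.8963 m/s


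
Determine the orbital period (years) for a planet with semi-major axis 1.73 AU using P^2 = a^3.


P = a^(3/2) = 1.73^1.5 = 2.2755

2.2755 years


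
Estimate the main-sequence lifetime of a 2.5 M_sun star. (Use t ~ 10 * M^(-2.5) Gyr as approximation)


t = 10 * M^(-2.5) = 10 * 2.5^(-2.5) = 1.0119

1.0119 Gyr


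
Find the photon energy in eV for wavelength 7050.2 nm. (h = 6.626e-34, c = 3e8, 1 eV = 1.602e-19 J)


E = hc/lambda = 6.626e-34 * 3e8 / 7.050e-06 = 2.819e-20 J = 0.176 eV

0.176 eV


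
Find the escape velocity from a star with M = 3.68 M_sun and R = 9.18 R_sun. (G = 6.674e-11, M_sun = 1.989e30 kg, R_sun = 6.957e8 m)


M = 3.68 * 1.989e30 kg = 7.31952e+30 kg; R = 9.18 * 6.957e8 m = 6.386526e+09 m. v_esc = sqrt(2GM/R) = sqrt(2 * 6.674e-11 * 7.31952e+30 / 6.386526e+09) = 391126.3342

391126.3342 m/s


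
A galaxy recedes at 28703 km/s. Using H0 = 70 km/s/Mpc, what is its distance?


d = v / H0 = 28703 / 70 = 410.0429

410.0429 Mpc


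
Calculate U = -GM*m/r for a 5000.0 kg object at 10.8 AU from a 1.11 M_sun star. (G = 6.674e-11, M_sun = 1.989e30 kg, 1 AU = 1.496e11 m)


M = 1.11 * 1.989e30 kg = 2.20779e+30 kg; r = 10.8 AU * 1.496e11 m/AU = 1.61568e+12 m. U = -GM*m/r = -(6.674e-11 * 2.20779e+30 * 5000.0) / 1.61568e+12 = -4.560e+11

-4.560e+11 J


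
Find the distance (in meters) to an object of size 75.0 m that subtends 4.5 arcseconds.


D = size / theta_rad, theta_rad = 4.5 * pi/(180*3600) = 2.182e-05, D = 3.438e+06

3.438e+06 m


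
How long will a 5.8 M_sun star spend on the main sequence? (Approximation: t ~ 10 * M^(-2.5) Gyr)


t = 10 * M^(-2.5) = 10 * 5.8^(-2.5) = 0.1234

0.1234 Gyr


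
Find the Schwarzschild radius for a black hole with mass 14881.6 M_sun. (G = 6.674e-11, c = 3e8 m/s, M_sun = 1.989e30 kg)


M = 14881.6 * 1.989e30 kg = 2.95995024e+34 kg. rs = 2GM/c^2 = 2 * 6.674e-11 * 2.95995024e+34 / (3e8)^2 = 4.390e+07

4.390e+07 m


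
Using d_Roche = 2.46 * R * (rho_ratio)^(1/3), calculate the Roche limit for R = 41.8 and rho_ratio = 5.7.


d_Roche = 2.46 * 41.8 * 5.7^(1/3) = 183.6833

183.6833


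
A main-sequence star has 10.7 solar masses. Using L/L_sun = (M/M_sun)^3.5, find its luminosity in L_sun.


L/L_sun = (M/M_sun)^3.5 = 10.7^3.5 = 4007.2203

4007.2203 L_sun


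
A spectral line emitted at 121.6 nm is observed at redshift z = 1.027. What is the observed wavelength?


lam_obs = lam_emit * (1 + z) = 121.6 * (1 + 1.027) = 246.4832

246.4832 nm


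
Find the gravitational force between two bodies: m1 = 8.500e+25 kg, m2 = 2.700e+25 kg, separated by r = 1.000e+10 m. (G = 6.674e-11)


F = G*m1*m2/r^2 = 6.674e-11 * 8.500e+25 * 2.700e+25 / (1.000e+10)^2 = 6.674e-11 * 2.295e+51 / 1.000e+20 = 1.532e+21

1.532e+21 N


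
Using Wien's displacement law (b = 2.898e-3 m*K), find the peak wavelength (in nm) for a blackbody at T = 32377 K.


lam_max = b / T = 2.898e-3 / 32377 = 8.951e-08 m = 89.508 nm

89.508 nm


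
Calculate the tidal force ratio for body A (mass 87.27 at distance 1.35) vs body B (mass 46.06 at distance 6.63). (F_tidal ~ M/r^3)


Ratio = (M1/r1^3) / (M2/r2^3) = (87.27/1.35^3) / (46.06/6.63^3) = 224.4297

224.4297


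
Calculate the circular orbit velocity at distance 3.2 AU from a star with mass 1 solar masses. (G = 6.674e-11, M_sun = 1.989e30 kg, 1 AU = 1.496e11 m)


v = sqrt(GM/r) = sqrt(6.674e-11 * 1.989e+30 / 4.787e+11) = 16652.1267

16652.1267 m/s


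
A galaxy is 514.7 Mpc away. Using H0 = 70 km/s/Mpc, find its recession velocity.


v = H0 * d = 70 * 514.7 = 36029.0

36029.0 km/s


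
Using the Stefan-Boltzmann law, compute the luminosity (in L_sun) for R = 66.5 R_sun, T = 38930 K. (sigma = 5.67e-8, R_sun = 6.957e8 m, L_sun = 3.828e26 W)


R = 66.5 * 6.957e8 m = 4.626405e+10 m. L = 4*pi*R^2*sigma*T^4 = 4*pi*(4.626405e+10)^2 * 5.67e-8 * 38930^4 = 3.502820116e+33 W. L/L_sun = 3.502820116e+33 / 3.828e26 = 9.151e+06

9.151e+06 L_sun


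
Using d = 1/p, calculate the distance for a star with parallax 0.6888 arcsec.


d = 1/p = 1/0.6888 = 1.4518

1.4518 pc


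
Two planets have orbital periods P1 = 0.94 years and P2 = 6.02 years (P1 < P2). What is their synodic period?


1/P_syn = |1/P1 - 1/P2| = |1/0.94 - 1/6.02| => P_syn = 1.1139

1.1139 years


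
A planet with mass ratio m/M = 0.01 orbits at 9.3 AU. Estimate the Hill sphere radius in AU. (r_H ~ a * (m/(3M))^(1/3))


r_H = a * (m/3M)^(1/3) = 9.3 * (0.01/3)^(1/3) = 1.3892

1.3892 AU


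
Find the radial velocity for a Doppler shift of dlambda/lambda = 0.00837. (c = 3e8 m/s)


v = (dlambda/lambda) * c = 0.00837 * 3e8 = 2.511e+06

2.511e+06 m/s


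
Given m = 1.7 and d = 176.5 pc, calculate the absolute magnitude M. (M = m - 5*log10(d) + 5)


M = m - 5*log10(d) + 5 = 1.7 - 5*log10(176.5) + 5 = -4.5337

-4.5337


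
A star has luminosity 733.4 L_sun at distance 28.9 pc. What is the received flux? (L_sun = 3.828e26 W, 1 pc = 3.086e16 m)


F = L / (4*pi*d^2) = 2.807e+29 / (4*pi*(8.919e+17)^2) = 2.809e-08

2.809e-08 W/m^2


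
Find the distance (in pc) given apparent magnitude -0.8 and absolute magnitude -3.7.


d = 10^((m - M + 5)/5) = 10^((-0.8 - -3.7 + 5)/5) = 38.0189

38.0189 pc


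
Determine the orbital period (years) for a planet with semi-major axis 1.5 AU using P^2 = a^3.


P = a^(3/2) = 1.5^1.5 = 1.8371

1.8371 years


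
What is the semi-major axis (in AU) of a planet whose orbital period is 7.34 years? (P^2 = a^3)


a = P^(2/3) = 7.34^(2/3) = 3.7769

3.7769 AU


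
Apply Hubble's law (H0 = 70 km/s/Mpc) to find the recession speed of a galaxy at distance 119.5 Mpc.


v = H0 * d = 70 * 119.5 = 8365.0

8365.0 km/s


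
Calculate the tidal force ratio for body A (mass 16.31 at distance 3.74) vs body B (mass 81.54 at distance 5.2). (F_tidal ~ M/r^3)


Ratio = (M1/r1^3) / (M2/r2^3) = (16.31/3.74^3) / (81.54/5.2^3) = 0.5376

0.5376


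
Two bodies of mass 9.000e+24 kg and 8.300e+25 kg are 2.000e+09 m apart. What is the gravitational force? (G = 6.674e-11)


F = G*m1*m2/r^2 = 6.674e-11 * 9.000e+24 * 8.300e+25 / (2.000e+09)^2 = 6.674e-11 * 7.470e+50 / 4.000e+18 = 1.246e+22

1.246e+22 N


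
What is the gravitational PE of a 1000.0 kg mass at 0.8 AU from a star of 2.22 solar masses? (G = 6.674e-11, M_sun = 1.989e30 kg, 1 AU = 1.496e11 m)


M = 2.22 * 1.989e30 kg = 4.41558e+30 kg; r = 0.8 AU * 1.496e11 m/AU = 1.1968e+11 m. U = -GM*m/r = -(6.674e-11 * 4.41558e+30 * 1000.0) / 1.1968e+11 = -2.462e+12

-2.462e+12 J


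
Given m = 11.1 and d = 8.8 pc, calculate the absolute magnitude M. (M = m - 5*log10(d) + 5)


M = m - 5*log10(d) + 5 = 11.1 - 5*log10(8.8) + 5 = 11.3776

11.3776


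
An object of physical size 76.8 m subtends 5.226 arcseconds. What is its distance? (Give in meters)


D = size / theta_rad, theta_rad = 5.226 * pi/(180*3600) = 2.534e-05, D = 3.031e+06

3.031e+06 m


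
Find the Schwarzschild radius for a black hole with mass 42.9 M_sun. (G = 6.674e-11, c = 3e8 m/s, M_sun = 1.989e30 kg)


M = 42.9 * 1.989e30 kg = 8.53281e+31 kg. rs = 2GM/c^2 = 2 * 6.674e-11 * 8.53281e+31 / (3e8)^2 = 126551.0532

126551.0532 m


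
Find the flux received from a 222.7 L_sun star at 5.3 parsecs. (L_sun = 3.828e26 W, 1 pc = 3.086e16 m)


F = L / (4*pi*d^2) = 8.525e+28 / (4*pi*(1.636e+17)^2) = 2.536e-07

2.536e-07 W/m^2


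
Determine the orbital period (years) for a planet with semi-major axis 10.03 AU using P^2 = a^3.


P = a^(3/2) = 10.03^1.5 = 31.7652

31.7652 years


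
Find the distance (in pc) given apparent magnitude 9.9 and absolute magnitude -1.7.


d = 10^((m - M + 5)/5) = 10^((9.9 - -1.7 + 5)/5) = 2089.2961

2089.2961 pc


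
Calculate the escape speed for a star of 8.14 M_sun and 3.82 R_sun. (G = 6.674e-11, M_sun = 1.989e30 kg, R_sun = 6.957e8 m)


M = 8.14 * 1.989e30 kg = 1.619046e+31 kg; R = 3.82 * 6.957e8 m = 2.657574e+09 m. v_esc = sqrt(2GM/R) = sqrt(2 * 6.674e-11 * 1.619046e+31 / 2.657574e+09) = 901768.3944

901768.3944 m/s


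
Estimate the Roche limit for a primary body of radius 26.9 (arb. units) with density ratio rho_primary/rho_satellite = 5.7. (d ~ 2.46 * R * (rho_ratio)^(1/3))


d_Roche = 2.46 * 26.9 * 5.7^(1/3) = 118.2077

118.2077


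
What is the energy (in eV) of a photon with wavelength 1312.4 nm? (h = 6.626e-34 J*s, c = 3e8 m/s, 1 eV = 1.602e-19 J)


E = hc/lambda = 6.626e-34 * 3e8 / 1.312e-06 = 1.515e-19 J = 0.9455 eV

0.9455 eV


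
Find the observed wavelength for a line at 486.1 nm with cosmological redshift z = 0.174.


lam_obs = lam_emit * (1 + z) = 486.1 * (1 + 0.174) = 570.6814

570.6814 nm


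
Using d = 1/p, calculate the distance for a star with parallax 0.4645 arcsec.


d = 1/p = 1/0.4645 = 2.1529

2.1529 pc


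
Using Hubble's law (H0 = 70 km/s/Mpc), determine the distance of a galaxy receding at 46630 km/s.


d = v / H0 = 46630 / 70 = 666.1429

666.1429 Mpc


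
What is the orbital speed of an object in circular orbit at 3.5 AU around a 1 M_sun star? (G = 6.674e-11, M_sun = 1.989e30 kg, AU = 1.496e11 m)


v = sqrt(GM/r) = sqrt(6.674e-11 * 1.989e+30 / 5.236e+11) = 15922.4786

15922.4786 m/s


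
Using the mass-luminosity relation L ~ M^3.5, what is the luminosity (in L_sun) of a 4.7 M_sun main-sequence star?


L/L_sun = (M/M_sun)^3.5 = 4.7^3.5 = 225.0829

225.0829 L_sun


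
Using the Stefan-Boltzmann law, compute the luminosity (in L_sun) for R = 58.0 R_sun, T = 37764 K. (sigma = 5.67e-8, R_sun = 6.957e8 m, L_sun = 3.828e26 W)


R = 58.0 * 6.957e8 m = 4.03506e+10 m. L = 4*pi*R^2*sigma*T^4 = 4*pi*(4.03506e+10)^2 * 5.67e-8 * 37764^4 = 2.359417915e+33 W. L/L_sun = 2.359417915e+33 / 3.828e26 = 6.164e+06

6.164e+06 L_sun


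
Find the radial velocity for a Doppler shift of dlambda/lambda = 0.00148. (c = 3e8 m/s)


v = (dlambda/lambda) * c = 0.00148 * 3e8 = 444000.0

444000.0 m/s


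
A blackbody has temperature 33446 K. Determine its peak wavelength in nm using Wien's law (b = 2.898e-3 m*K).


lam_max = b / T = 2.898e-3 / 33446 = 8.665e-08 m = 86.6471 nm

86.6471 nm


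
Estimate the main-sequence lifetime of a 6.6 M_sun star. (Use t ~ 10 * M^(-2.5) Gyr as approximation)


t = 10 * M^(-2.5) = 10 * 6.6^(-2.5) = 0.0894

0.0894 Gyr


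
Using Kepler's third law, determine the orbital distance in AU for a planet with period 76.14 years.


a = P^(2/3) = 76.14^(2/3) = 17.9642

17.9642 AU


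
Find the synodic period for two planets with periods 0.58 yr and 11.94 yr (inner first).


1/P_syn = |1/P1 - 1/P2| = |1/0.58 - 1/11.94| => P_syn = 0.6096

0.6096 years


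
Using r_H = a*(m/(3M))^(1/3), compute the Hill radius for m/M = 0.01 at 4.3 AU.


r_H = a * (m/3M)^(1/3) = 4.3 * (0.01/3)^(1/3) = 0.6423

0.6423 AU


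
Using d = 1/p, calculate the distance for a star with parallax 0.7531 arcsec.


d = 1/p = 1/0.7531 = 1.3278

1.3278 pc


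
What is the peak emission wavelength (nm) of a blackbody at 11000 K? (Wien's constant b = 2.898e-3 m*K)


lam_max = b / T = 2.898e-3 / 11000 = 2.635e-07 m = 263.4545 nm

263.4545 nm


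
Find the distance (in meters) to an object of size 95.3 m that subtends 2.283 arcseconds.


D = size / theta_rad, theta_rad = 2.283 * pi/(180*3600) = 1.107e-05, D = 8.610e+06

8.610e+06 m


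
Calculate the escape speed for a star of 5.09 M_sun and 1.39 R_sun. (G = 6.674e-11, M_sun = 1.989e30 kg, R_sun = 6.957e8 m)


M = 5.09 * 1.989e30 kg = 1.012401e+31 kg; R = 1.39 * 6.957e8 m = 9.67023e+08 m. v_esc = sqrt(2GM/R) = sqrt(2 * 6.674e-11 * 1.012401e+31 / 9.67023e+08) = 1.182e+06

1.182e+06 m/s


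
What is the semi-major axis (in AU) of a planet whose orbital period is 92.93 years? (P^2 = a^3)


a = P^(2/3) = 92.93^(2/3) = 20.5165

20.5165 AU


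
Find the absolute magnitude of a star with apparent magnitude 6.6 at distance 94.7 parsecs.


M = m - 5*log10(d) + 5 = 6.6 - 5*log10(94.7) + 5 = 1.7183

1.7183


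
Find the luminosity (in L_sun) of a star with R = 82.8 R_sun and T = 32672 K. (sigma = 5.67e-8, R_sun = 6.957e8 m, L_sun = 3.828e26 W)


R = 82.8 * 6.957e8 m = 5.760396e+10 m. L = 4*pi*R^2*sigma*T^4 = 4*pi*(5.760396e+10)^2 * 5.67e-8 * 32672^4 = 2.694017949e+33 W. L/L_sun = 2.694017949e+33 / 3.828e26 = 7.038e+06

7.038e+06 L_sun


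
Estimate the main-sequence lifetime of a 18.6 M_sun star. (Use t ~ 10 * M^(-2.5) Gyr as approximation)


t = 10 * M^(-2.5) = 10 * 18.6^(-2.5) = 0.0067

0.0067 Gyr


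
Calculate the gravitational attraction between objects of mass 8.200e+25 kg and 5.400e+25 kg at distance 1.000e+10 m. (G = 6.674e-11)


F = G*m1*m2/r^2 = 6.674e-11 * 8.200e+25 * 5.400e+25 / (1.000e+10)^2 = 6.674e-11 * 4.428e+51 / 1.000e+20 = 2.955e+21

2.955e+21 N


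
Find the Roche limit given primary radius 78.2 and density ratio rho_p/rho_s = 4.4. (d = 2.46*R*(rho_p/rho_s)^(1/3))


d_Roche = 2.46 * 78.2 * 4.4^(1/3) = 315.2289

315.2289


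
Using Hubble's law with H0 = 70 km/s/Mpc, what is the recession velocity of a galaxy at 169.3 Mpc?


v = H0 * d = 70 * 169.3 = 11851.0

11851.0 km/s


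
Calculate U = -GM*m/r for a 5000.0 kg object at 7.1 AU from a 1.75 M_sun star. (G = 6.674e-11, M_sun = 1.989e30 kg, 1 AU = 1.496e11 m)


M = 1.75 * 1.989e30 kg = 3.48075e+30 kg; r = 7.1 AU * 1.496e11 m/AU = 1.06216e+12 m. U = -GM*m/r = -(6.674e-11 * 3.48075e+30 * 5000.0) / 1.06216e+12 = -1.094e+12

-1.094e+12 J


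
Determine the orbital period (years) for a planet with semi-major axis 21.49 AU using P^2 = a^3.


P = a^(3/2) = 21.49^1.5 = 99.6219

99.6219 years


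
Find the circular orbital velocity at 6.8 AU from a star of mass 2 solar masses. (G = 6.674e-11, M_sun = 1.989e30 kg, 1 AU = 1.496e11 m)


v = sqrt(GM/r) = sqrt(6.674e-11 * 3.978e+30 / 1.017e+12) = 16154.9358

16154.9358 m/s


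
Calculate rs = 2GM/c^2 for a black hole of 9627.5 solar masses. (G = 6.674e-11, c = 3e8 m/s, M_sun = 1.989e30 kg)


M = 9627.5 * 1.989e30 kg = 1.91490975e+34 kg. rs = 2GM/c^2 = 2 * 6.674e-11 * 1.91490975e+34 / (3e8)^2 = 2.840e+07

2.840e+07 m


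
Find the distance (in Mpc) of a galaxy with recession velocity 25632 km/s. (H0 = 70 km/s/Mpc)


d = v / H0 = 25632 / 70 = 366.1714

366.1714 Mpc


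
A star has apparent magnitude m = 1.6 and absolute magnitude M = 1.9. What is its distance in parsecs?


d = 10^((m - M + 5)/5) = 10^((1.6 - 1.9 + 5)/5) = 8.7096

8.7096 pc


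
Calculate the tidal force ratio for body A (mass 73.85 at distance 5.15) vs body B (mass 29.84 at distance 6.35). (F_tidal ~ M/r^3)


Ratio = (M1/r1^3) / (M2/r2^3) = (73.85/5.15^3) / (29.84/6.35^3) = 4.6393

4.6393


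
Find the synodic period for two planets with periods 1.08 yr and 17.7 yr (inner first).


1/P_syn = |1/P1 - 1/P2| = |1/1.08 - 1/17.7| => P_syn = 1.1502

1.1502 years


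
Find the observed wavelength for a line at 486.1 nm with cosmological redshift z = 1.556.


lam_obs = lam_emit * (1 + z) = 486.1 * (1 + 1.556) = 1242.4716

1242.4716 nm


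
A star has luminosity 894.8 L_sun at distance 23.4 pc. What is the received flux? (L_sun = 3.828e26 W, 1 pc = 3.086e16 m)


F = L / (4*pi*d^2) = 3.425e+29 / (4*pi*(7.221e+17)^2) = 5.227e-08

5.227e-08 W/m^2


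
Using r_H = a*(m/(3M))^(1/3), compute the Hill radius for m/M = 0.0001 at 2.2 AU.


r_H = a * (m/3M)^(1/3) = 2.2 * (0.0001/3)^(1/3) = 0.0708

0.0708 AU


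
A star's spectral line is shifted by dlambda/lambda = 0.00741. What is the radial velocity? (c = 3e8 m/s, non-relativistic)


v = (dlambda/lambda) * c = 0.00741 * 3e8 = 2.223e+06

2.223e+06 m/s


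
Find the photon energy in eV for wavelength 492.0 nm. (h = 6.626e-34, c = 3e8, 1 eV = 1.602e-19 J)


E = hc/lambda = 6.626e-34 * 3e8 / 4.920e-07 = 4.040e-19 J = 2.522 eV

2.522 eV


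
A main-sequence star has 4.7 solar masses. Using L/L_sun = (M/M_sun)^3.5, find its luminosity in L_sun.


L/L_sun = (M/M_sun)^3.5 = 4.7^3.5 = 225.0829

225.0829 L_sun


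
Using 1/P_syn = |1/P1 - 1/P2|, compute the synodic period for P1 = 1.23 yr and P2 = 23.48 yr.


1/P_syn = |1/P1 - 1/P2| = |1/1.23 - 1/23.48| => P_syn = 1.298

1.298 years


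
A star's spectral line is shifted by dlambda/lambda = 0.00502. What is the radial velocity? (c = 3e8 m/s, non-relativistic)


v = (dlambda/lambda) * c = 0.00502 * 3e8 = 1.506e+06

1.506e+06 m/s


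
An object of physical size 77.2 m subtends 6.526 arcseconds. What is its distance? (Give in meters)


D = size / theta_rad, theta_rad = 6.526 * pi/(180*3600) = 3.164e-05, D = 2.440e+06

2.440e+06 m


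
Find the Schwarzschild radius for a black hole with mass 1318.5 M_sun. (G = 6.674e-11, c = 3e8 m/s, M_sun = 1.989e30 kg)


M = 1318.5 * 1.989e30 kg = 2.6224965e+33 kg. rs = 2GM/c^2 = 2 * 6.674e-11 * 2.6224965e+33 / (3e8)^2 = 3.889e+06

3.889e+06 m


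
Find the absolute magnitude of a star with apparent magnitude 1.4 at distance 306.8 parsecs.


M = m - 5*log10(d) + 5 = 1.4 - 5*log10(306.8) + 5 = -6.0343

-6.0343


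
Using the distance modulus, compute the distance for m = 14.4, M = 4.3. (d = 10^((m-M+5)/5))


d = 10^((m - M + 5)/5) = 10^((14.4 - 4.3 + 5)/5) = 1047.1285

1047.1285 pc


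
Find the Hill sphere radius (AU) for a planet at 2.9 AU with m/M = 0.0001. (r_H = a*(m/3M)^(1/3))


r_H = a * (m/3M)^(1/3) = 2.9 * (0.0001/3)^(1/3) = 0.0933

0.0933 AU


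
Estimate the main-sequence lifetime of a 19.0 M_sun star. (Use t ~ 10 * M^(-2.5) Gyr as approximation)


t = 10 * M^(-2.5) = 10 * 19.0^(-2.5) = 0.0064

0.0064 Gyr


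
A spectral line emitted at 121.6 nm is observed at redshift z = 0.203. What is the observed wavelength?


lam_obs = lam_emit * (1 + z) = 121.6 * (1 + 0.203) = 146.2848

146.2848 nm


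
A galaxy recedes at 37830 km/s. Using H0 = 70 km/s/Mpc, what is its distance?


d = v / H0 = 37830 / 70 = 540.4286

540.4286 Mpc


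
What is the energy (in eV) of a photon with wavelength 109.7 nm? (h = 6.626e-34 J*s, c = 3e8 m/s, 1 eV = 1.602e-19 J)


E = hc/lambda = 6.626e-34 * 3e8 / 1.097e-07 = 1.812e-18 J = 11.3111 eV

11.3111 eV


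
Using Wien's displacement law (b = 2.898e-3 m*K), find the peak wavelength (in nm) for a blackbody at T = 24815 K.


lam_max = b / T = 2.898e-3 / 24815 = 1.168e-07 m = 116.7842 nm

116.7842 nm


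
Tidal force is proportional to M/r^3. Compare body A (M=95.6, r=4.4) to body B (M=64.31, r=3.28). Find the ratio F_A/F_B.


Ratio = (M1/r1^3) / (M2/r2^3) = (95.6/4.4^3) / (64.31/3.28^3) = 0.6158

0.6158


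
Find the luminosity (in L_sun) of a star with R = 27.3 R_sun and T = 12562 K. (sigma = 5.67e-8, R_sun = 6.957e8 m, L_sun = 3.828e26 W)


R = 27.3 * 6.957e8 m = 1.899261e+10 m. L = 4*pi*R^2*sigma*T^4 = 4*pi*(1.899261e+10)^2 * 5.67e-8 * 12562^4 = 6.400256509e+30 W. L/L_sun = 6.400256509e+30 / 3.828e26 = 16719.5834

16719.5834 L_sun


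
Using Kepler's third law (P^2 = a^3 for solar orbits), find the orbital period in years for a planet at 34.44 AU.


P = a^(3/2) = 34.44^1.5 = 202.1132

202.1132 years


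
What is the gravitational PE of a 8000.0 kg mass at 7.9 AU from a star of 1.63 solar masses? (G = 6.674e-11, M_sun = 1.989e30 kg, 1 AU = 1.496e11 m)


M = 1.63 * 1.989e30 kg = 3.24207e+30 kg; r = 7.9 AU * 1.496e11 m/AU = 1.18184e+12 m. U = -GM*m/r = -(6.674e-11 * 3.24207e+30 * 8000.0) / 1.18184e+12 = -1.465e+12

-1.465e+12 J


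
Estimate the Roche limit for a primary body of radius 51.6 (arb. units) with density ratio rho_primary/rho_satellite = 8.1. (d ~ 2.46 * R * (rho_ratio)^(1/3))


d_Roche = 2.46 * 51.6 * 8.1^(1/3) = 254.9254

254.9254


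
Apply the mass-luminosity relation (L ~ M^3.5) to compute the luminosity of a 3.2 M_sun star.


L/L_sun = (M/M_sun)^3.5 = 3.2^3.5 = 58.6172

58.6172 L_sun


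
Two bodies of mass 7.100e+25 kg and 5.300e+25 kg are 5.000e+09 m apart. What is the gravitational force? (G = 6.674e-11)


F = G*m1*m2/r^2 = 6.674e-11 * 7.100e+25 * 5.300e+25 / (5.000e+09)^2 = 6.674e-11 * 3.763e+51 / 2.500e+19 = 1.005e+22

1.005e+22 N


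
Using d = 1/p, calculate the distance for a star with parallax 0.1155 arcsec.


d = 1/p = 1/0.1155 = 8.658

8.658 pc


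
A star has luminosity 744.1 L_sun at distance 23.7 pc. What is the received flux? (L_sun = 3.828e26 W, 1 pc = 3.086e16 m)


F = L / (4*pi*d^2) = 2.848e+29 / (4*pi*(7.314e+17)^2) = 4.237e-08

4.237e-08 W/m^2


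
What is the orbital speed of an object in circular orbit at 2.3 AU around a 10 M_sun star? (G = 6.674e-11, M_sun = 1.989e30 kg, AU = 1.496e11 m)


v = sqrt(GM/r) = sqrt(6.674e-11 * 1.989e+31 / 3.441e+11) = 62112.7529

62112.7529 m/s


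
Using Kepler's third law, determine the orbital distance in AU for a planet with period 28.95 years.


a = P^(2/3) = 28.95^(2/3) = 9.4283

9.4283 AU


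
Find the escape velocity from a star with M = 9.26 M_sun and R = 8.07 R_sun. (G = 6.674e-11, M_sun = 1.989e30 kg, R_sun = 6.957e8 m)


M = 9.26 * 1.989e30 kg = 1.841814e+31 kg; R = 8.07 * 6.957e8 m = 5.614299e+09 m. v_esc = sqrt(2GM/R) = sqrt(2 * 6.674e-11 * 1.841814e+31 / 5.614299e+09) = 661733.6427

661733.6427 m/s


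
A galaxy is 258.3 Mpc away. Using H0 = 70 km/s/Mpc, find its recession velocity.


v = H0 * d = 70 * 258.3 = 18081.0

18081.0 km/s


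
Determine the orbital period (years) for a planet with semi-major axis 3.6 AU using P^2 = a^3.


P = a^(3/2) = 3.6^1.5 = 6.8305

6.8305 years


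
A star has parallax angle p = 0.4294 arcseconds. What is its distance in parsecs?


d = 1/p = 1/0.4294 = 2.3288

2.3288 pc


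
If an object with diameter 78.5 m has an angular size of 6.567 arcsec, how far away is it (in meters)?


D = size / theta_rad, theta_rad = 6.567 * pi/(180*3600) = 3.184e-05, D = 2.466e+06

2.466e+06 m


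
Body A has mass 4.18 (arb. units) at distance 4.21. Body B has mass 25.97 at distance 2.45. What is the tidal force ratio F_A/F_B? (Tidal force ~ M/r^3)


Ratio = (M1/r1^3) / (M2/r2^3) = (4.18/4.21^3) / (25.97/2.45^3) = 0.0317

0.0317


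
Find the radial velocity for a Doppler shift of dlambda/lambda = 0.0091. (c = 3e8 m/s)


v = (dlambda/lambda) * c = 0.0091 * 3e8 = 2.730e+06

2.730e+06 m/s
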